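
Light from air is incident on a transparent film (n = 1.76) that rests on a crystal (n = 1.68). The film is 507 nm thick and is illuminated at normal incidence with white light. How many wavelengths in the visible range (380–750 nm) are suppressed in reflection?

Top surface (1.0 → 1.76): reflection off a higher-index medium gives a half-wave phase shift.
At the lower boundary (n = 1.76 to n = 1.68) the reflected ray undergoes no phase shift.
Net: one phase inversion between the two reflected rays.
So the condition for destructive reflection is 2 n t = m λ.
λ = 2 n t / m = 1785 / m nm.
m=2: 892 nm (IR); m=3: 595 nm (visible); m=4: 446 nm (visible); m=5: 357 nm (UV).

2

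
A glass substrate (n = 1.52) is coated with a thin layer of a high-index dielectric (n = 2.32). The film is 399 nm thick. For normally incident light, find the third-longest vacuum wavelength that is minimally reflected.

Ray reflecting at the top interface goes from n = 1.0 toward n = 2.32: a half-wave phase shift.
Ray reflecting at the bottom interface goes from n = 2.32 toward n = 1.52: no phase shift.
Exactly one π shift → a net half-wave offset.
So the condition for destructive reflection is 2 n t = m λ.
λ = 2 n t / m. The third-longest wavelength is m = 3: λ = 2 × 2.32 × 399 / 3.00 = 617 nm.

617 nm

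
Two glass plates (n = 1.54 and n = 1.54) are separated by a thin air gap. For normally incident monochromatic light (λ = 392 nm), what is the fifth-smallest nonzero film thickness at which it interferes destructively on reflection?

980 nm

At the upper boundary (n = 1.54 to n = 1.0) the reflected ray undergoes no phase shift.
Ray reflecting at the bottom interface goes from n = 1.0 toward n = 1.54: a half-wave phase shift.
Net: one phase inversion between the two reflected rays.
With one net inversion, destructive interference in reflection requires 2 n t = m λ.
The fifth-smallest nonzero thickness corresponds to m = 5: t = m λ / (2 n) = 5.00 × 392 / (2 × 1.0) = 980 nm.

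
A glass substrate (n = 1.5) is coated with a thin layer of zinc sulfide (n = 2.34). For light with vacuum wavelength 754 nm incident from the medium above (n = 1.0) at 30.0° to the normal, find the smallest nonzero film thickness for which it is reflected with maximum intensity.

Ray reflecting at the top interface goes from n = 1.0 toward n = 2.34: a half-wave phase shift.
Bottom surface (2.34 → 1.5): reflection off a lower-index medium gives no phase shift.
Net: one phase inversion between the two reflected rays.
For bright reflection here: 2 n t cos θ_r = (m + ½) λ.
Snell's law: 1.0 sin 30.0° = 2.34 sin θ_r → sin θ_r = 0.214, cos θ_r = 0.977.
Minimum at m = 0: t = λ / (4 n cos θ_r) = 754 / (4 × 2.34 × 0.977) = 82.5 nm.

82.5 nm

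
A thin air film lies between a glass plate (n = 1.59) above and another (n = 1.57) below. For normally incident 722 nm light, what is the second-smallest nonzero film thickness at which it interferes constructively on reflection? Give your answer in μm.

0.542 μm

At the upper boundary (n = 1.59 to n = 1.0) the reflected ray undergoes no phase shift.
Bottom surface (1.0 → 1.57): reflection off a higher-index medium gives a half-wave phase shift.
The two reflections differ by half a wavelength.
For bright reflection here: 2 n t = (m + ½) λ.
The second-smallest nonzero thickness corresponds to m = 1: t = (m + ½) λ / (2 n) = 1.50 × 722 / (2 × 1.0) = 542 nm.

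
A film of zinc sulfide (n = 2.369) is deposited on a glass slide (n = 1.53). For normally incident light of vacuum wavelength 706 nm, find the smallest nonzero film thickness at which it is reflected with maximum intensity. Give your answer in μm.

Ray reflecting at the top interface goes from n = 1.0 toward n = 2.369: a half-wave phase shift.
Ray reflecting at the bottom interface goes from n = 2.369 toward n = 1.53: no phase shift.
Net: one phase inversion between the two reflected rays.
For bright reflection here: 2 n t = (m + ½) λ.
Minimum at m = 0: t = λ / (4 n) = 706 / (4 × 2.369) = 74.5 nm.

0.0745 μm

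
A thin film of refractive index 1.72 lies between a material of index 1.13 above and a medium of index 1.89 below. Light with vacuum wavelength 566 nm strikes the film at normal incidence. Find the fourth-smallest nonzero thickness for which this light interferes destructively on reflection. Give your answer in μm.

Top surface (1.13 → 1.72): reflection off a higher-index medium gives a half-wave phase shift.
Ray reflecting at the bottom interface goes from n = 1.72 toward n = 1.89: a half-wave phase shift.
Net: no relative phase inversion (both shifts match).
So the condition for destructive reflection is 2 n t = (m + ½) λ.
The fourth-smallest nonzero thickness corresponds to m = 3: t = (m + ½) λ / (2 n) = 3.50 × 566 / (2 × 1.72) = 576 nm.

0.576 μm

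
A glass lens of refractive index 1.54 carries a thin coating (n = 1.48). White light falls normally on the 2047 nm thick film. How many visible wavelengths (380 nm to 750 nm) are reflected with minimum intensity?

Ray reflecting at the top interface goes from n = 1.0 toward n = 1.48: a half-wave phase shift.
At the lower boundary (n = 1.48 to n = 1.54) the reflected ray undergoes a half-wave phase shift.
Net: no relative phase inversion (both shifts match).
For weak reflection here: 2 n t = (m + ½) λ.
λ = 2 n t / (m + ½) = 6059 / (m + ½) nm.
m=7: 808 nm (IR); m=8: 713 nm (visible); m=9: 638 nm (visible); m=10: 577 nm (visible); m=11: 527 nm (visible); m=12: 485 nm (visible); m=13: 449 nm (visible); m=14: 418 nm (visible); m=15: 391 nm (visible); m=16: 367 nm (UV).

8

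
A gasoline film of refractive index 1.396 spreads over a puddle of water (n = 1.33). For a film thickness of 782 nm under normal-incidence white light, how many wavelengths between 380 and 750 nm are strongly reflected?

Top surface (1.0 → 1.396): reflection off a higher-index medium gives a half-wave phase shift.
Bottom surface (1.396 → 1.33): reflection off a lower-index medium gives no phase shift.
The two reflections differ by half a wavelength.
So the condition for constructive reflection is 2 n t = (m + ½) λ.
λ = 2 n t / (m + ½) = 2183 / (m + ½) nm.
m=2: 873 nm (IR); m=3: 624 nm (visible); m=4: 485 nm (visible); m=5: 397 nm (visible); m=6: 336 nm (UV).

3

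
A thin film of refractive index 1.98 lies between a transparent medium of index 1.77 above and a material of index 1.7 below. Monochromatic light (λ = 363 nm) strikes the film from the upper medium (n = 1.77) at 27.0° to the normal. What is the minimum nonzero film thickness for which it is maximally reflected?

50.1 nm

At the upper boundary (n = 1.77 to n = 1.98) the reflected ray undergoes a half-wave phase shift.
Ray reflecting at the bottom interface goes from n = 1.98 toward n = 1.7: no phase shift.
The two reflections differ by half a wavelength.
So the condition for constructive reflection is 2 n t cos θ_r = (m + ½) λ.
Snell's law: 1.77 sin 27.0° = 1.98 sin θ_r → sin θ_r = 0.406, cos θ_r = 0.914.
Minimum at m = 0: t = λ / (4 n cos θ_r) = 363 / (4 × 1.98 × 0.914) = 50.1 nm.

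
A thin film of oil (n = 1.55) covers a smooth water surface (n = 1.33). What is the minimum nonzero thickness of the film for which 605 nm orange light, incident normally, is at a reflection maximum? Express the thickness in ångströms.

976 Å

At the upper boundary (n = 1.0 to n = 1.55) the reflected ray undergoes a half-wave phase shift.
Ray reflecting at the bottom interface goes from n = 1.55 toward n = 1.33: no phase shift.
Exactly one π shift → a net half-wave offset.
So the condition for constructive reflection is 2 n t = (m + ½) λ.
Minimum at m = 0: t = λ / (4 n) = 605 / (4 × 1.55) = 97.6 nm.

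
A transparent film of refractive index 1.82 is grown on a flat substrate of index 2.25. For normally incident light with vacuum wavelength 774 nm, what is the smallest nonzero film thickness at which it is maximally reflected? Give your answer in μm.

0.213 μm

Top surface (1.0 → 1.82): reflection off a higher-index medium gives a half-wave phase shift.
Bottom surface (1.82 → 2.25): reflection off a higher-index medium gives a half-wave phase shift.
The two reflections carry the same phase change, so no net offset.
For bright reflection here: 2 n t = m λ.
The smallest nonzero thickness corresponds to m = 1: t = m λ / (2 n) = 1.00 × 774 / (2 × 1.82) = 213 nm.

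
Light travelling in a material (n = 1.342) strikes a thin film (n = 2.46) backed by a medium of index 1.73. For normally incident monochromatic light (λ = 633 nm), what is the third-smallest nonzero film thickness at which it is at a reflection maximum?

322 nm

Ray reflecting at the top interface goes from n = 1.342 toward n = 2.46: a half-wave phase shift.
Ray reflecting at the bottom interface goes from n = 2.46 toward n = 1.73: no phase shift.
Exactly one π shift → a net half-wave offset.
With one net inversion, constructive interference in reflection requires 2 n t = (m + ½) λ.
The third-smallest nonzero thickness corresponds to m = 2: t = (m + ½) λ / (2 n) = 2.50 × 633 / (2 × 2.46) = 322 nm.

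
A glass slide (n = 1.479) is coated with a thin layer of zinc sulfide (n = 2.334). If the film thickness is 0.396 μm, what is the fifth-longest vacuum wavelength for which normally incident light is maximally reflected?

Top surface (1.0 → 2.334): reflection off a higher-index medium gives a half-wave phase shift.
At the lower boundary (n = 2.334 to n = 1.479) the reflected ray undergoes no phase shift.
Exactly one π shift → a net half-wave offset.
With one net inversion, constructive interference in reflection requires 2 n t = (m + ½) λ.
λ = 2 n t / (m + ½). The fifth-longest wavelength is m = 4: λ = 2 × 2.334 × 396 / 4.50 = 411 nm.

411 nm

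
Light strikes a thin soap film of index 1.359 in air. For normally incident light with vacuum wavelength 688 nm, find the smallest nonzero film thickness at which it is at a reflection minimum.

At the upper boundary (n = 1.0 to n = 1.359) the reflected ray undergoes a half-wave phase shift.
Ray reflecting at the bottom interface goes from n = 1.359 toward n = 1.0: no phase shift.
The two reflections differ by half a wavelength.
For weak reflection here: 2 n t = m λ.
Minimum nonzero at m = 1: t = λ / (2 n) = 688 / (2 × 1.359) = 253 nm.

253 nm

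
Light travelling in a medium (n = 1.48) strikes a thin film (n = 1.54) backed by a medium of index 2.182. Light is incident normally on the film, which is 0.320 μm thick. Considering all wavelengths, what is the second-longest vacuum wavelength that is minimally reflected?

Top surface (1.48 → 1.54): reflection off a higher-index medium gives a half-wave phase shift.
Ray reflecting at the bottom interface goes from n = 1.54 toward n = 2.182: a half-wave phase shift.
Net: no relative phase inversion (both shifts match).
For minimum reflection here: 2 n t = (m + ½) λ.
λ = 2 n t / (m + ½). The second-longest wavelength is m = 1: λ = 2 × 1.54 × 320 / 1.50 = 657 nm.

657 nm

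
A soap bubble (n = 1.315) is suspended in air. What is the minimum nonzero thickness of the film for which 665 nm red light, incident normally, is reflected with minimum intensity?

Top surface (1.0 → 1.315): reflection off a higher-index medium gives a half-wave phase shift.
Bottom surface (1.315 → 1.0): reflection off a lower-index medium gives no phase shift.
The two reflections differ by half a wavelength.
For dark reflection here: 2 n t = m λ.
Minimum nonzero at m = 1: t = λ / (2 n) = 665 / (2 × 1.315) = 253 nm.

253 nm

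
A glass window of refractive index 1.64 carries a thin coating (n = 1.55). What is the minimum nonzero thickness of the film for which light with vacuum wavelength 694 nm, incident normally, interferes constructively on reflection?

224 nm

Top surface (1.0 → 1.55): reflection off a higher-index medium gives a half-wave phase shift.
At the lower boundary (n = 1.55 to n = 1.64) the reflected ray undergoes a half-wave phase shift.
Net: no relative phase inversion (both shifts match).
For bright reflection here: 2 n t = m λ.
Minimum nonzero at m = 1: t = λ / (2 n) = 694 / (2 × 1.55) = 224 nm.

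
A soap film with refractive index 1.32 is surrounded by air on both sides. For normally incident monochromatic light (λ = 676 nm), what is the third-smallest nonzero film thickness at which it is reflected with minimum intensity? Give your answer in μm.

0.768 μm

At the upper boundary (n = 1.0 to n = 1.32) the reflected ray undergoes a half-wave phase shift.
At the lower boundary (n = 1.32 to n = 1.0) the reflected ray undergoes no phase shift.
The two reflections differ by half a wavelength.
With one net inversion, destructive interference in reflection requires 2 n t = m λ.
The third-smallest nonzero thickness corresponds to m = 3: t = m λ / (2 n) = 3.00 × 676 / (2 × 1.32) = 768 nm.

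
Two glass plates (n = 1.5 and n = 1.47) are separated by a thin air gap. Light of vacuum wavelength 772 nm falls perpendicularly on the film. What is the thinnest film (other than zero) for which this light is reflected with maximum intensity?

193 nm

At the upper boundary (n = 1.5 to n = 1.0) the reflected ray undergoes no phase shift.
Bottom surface (1.0 → 1.47): reflection off a higher-index medium gives a half-wave phase shift.
Exactly one π shift → a net half-wave offset.
For maximum reflection here: 2 n t = (m + ½) λ.
Minimum at m = 0: t = λ / (4 n) = 772 / (4 × 1.0) = 193 nm.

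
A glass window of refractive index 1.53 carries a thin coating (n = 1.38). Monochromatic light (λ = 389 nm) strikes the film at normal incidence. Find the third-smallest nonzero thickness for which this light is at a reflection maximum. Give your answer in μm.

At the upper boundary (n = 1.0 to n = 1.38) the reflected ray undergoes a half-wave phase shift.
Ray reflecting at the bottom interface goes from n = 1.38 toward n = 1.53: a half-wave phase shift.
Zero or two π shifts → no net half-wave offset.
With no net inversion, constructive interference in reflection requires 2 n t = m λ.
The third-smallest nonzero thickness corresponds to m = 3: t = m λ / (2 n) = 3.00 × 389 / (2 × 1.38) = 423 nm.

0.423 μm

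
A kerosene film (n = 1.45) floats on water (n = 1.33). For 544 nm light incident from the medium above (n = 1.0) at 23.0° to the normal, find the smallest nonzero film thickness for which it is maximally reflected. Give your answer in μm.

At the upper boundary (n = 1.0 to n = 1.45) the reflected ray undergoes a half-wave phase shift.
At the lower boundary (n = 1.45 to n = 1.33) the reflected ray undergoes no phase shift.
The two reflections differ by half a wavelength.
So the condition for constructive reflection is 2 n t cos θ_r = (m + ½) λ.
Snell's law: 1.0 sin 23.0° = 1.45 sin θ_r → sin θ_r = 0.269, cos θ_r = 0.963.
Minimum at m = 0: t = λ / (4 n cos θ_r) = 544 / (4 × 1.45 × 0.963) = 97.4 nm.

0.0974 μm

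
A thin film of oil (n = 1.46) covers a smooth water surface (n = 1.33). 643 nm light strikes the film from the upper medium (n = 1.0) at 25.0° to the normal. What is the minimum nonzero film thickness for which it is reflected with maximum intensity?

Top surface (1.0 → 1.46): reflection off a higher-index medium gives a half-wave phase shift.
Bottom surface (1.46 → 1.33): reflection off a lower-index medium gives no phase shift.
Exactly one π shift → a net half-wave offset.
So the condition for constructive reflection is 2 n t cos θ_r = (m + ½) λ.
Snell's law: 1.0 sin 25.0° = 1.46 sin θ_r → sin θ_r = 0.289, cos θ_r = 0.957.
Minimum at m = 0: t = λ / (4 n cos θ_r) = 643 / (4 × 1.46 × 0.957) = 115 nm.

115 nm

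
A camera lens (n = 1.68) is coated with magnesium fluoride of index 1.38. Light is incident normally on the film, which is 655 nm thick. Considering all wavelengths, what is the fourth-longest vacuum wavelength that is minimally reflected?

517 nm

At the upper boundary (n = 1.0 to n = 1.38) the reflected ray undergoes a half-wave phase shift.
Ray reflecting at the bottom interface goes from n = 1.38 toward n = 1.68: a half-wave phase shift.
The two reflections carry the same phase change, so no net offset.
With no net inversion, destructive interference in reflection requires 2 n t = (m + ½) λ.
λ = 2 n t / (m + ½). The fourth-longest wavelength is m = 3: λ = 2 × 1.38 × 655 / 3.50 = 517 nm.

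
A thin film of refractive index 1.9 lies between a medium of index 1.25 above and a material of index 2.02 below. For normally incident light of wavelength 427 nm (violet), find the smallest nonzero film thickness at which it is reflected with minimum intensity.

56.2 nm

Top surface (1.25 → 1.9): reflection off a higher-index medium gives a half-wave phase shift.
At the lower boundary (n = 1.9 to n = 2.02) the reflected ray undergoes a half-wave phase shift.
Zero or two π shifts → no net half-wave offset.
With no net inversion, destructive interference in reflection requires 2 n t = (m + ½) λ.
Minimum at m = 0: t = λ / (4 n) = 427 / (4 × 1.9) = 56.2 nm.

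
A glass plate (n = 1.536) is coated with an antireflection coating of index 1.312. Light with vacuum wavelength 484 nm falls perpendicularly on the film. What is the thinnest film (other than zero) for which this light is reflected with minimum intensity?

At the upper boundary (n = 1.0 to n = 1.312) the reflected ray undergoes a half-wave phase shift.
Ray reflecting at the bottom interface goes from n = 1.312 toward n = 1.536: a half-wave phase shift.
Net: no relative phase inversion (both shifts match).
For dark reflection here: 2 n t = (m + ½) λ.
Minimum at m = 0: t = λ / (4 n) = 484 / (4 × 1.312) = 92.2 nm.

92.2 nm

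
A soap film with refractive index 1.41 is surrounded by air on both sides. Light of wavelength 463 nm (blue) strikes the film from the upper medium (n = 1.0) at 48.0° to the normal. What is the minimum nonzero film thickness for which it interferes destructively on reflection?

193 nm

At the upper boundary (n = 1.0 to n = 1.41) the reflected ray undergoes a half-wave phase shift.
At the lower boundary (n = 1.41 to n = 1.0) the reflected ray undergoes no phase shift.
Net: one phase inversion between the two reflected rays.
For minimum reflection here: 2 n t cos θ_r = m λ.
Snell's law: 1.0 sin 48.0° = 1.41 sin θ_r → sin θ_r = 0.527, cos θ_r = 0.850.
Minimum nonzero at m = 1: t = λ / (2 n cos θ_r) = 463 / (2 × 1.41 × 0.850) = 193 nm.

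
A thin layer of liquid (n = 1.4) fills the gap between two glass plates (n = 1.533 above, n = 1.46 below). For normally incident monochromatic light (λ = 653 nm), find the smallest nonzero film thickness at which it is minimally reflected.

Ray reflecting at the top interface goes from n = 1.533 toward n = 1.4: no phase shift.
Ray reflecting at the bottom interface goes from n = 1.4 toward n = 1.46: a half-wave phase shift.
Exactly one π shift → a net half-wave offset.
With one net inversion, destructive interference in reflection requires 2 n t = m λ.
Minimum nonzero at m = 1: t = λ / (2 n) = 653 / (2 × 1.4) = 233 nm.

233 nm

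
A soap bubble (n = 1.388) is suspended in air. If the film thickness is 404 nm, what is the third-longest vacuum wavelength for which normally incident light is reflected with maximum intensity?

449 nm

At the upper boundary (n = 1.0 to n = 1.388) the reflected ray undergoes a half-wave phase shift.
At the lower boundary (n = 1.388 to n = 1.0) the reflected ray undergoes no phase shift.
Exactly one π shift → a net half-wave offset.
With one net inversion, constructive interference in reflection requires 2 n t = (m + ½) λ.
λ = 2 n t / (m + ½). The third-longest wavelength is m = 2: λ = 2 × 1.388 × 404 / 2.50 = 449 nm.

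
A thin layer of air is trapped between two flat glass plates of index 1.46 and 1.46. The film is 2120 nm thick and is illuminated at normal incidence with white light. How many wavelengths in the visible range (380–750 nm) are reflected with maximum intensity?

At the upper boundary (n = 1.46 to n = 1.0) the reflected ray undergoes no phase shift.
Ray reflecting at the bottom interface goes from n = 1.0 toward n = 1.46: a half-wave phase shift.
The two reflections differ by half a wavelength.
So the condition for constructive reflection is 2 n t = (m + ½) λ.
λ = 2 n t / (m + ½) = 4240 / (m + ½) nm.
m=5: 771 nm (IR); m=6: 652 nm (visible); m=7: 565 nm (visible); m=8: 499 nm (visible); m=9: 446 nm (visible); m=10: 404 nm (visible); m=11: 369 nm (UV).

5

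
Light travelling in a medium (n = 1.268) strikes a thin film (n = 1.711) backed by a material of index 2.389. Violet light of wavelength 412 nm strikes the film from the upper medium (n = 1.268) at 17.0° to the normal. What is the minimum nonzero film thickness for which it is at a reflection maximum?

At the upper boundary (n = 1.268 to n = 1.711) the reflected ray undergoes a half-wave phase shift.
Bottom surface (1.711 → 2.389): reflection off a higher-index medium gives a half-wave phase shift.
The two reflections carry the same phase change, so no net offset.
For maximum reflection here: 2 n t cos θ_r = m λ.
Snell's law: 1.268 sin 17.0° = 1.711 sin θ_r → sin θ_r = 0.217, cos θ_r = 0.976.
Minimum nonzero at m = 1: t = λ / (2 n cos θ_r) = 412 / (2 × 1.711 × 0.976) = 123 nm.

123 nm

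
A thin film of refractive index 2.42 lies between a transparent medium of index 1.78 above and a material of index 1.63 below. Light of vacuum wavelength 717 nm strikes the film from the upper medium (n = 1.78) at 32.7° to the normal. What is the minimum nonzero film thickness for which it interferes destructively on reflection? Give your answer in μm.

0.161 μm

Ray reflecting at the top interface goes from n = 1.78 toward n = 2.42: a half-wave phase shift.
Bottom surface (2.42 → 1.63): reflection off a lower-index medium gives no phase shift.
The two reflections differ by half a wavelength.
For weak reflection here: 2 n t cos θ_r = m λ.
Snell's law: 1.78 sin 32.7° = 2.42 sin θ_r → sin θ_r = 0.397, cos θ_r = 0.918.
Minimum nonzero at m = 1: t = λ / (2 n cos θ_r) = 717 / (2 × 2.42 × 0.918) = 161 nm.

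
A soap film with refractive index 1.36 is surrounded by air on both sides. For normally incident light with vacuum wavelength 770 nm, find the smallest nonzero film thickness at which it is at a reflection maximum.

142 nm

Top surface (1.0 → 1.36): reflection off a higher-index medium gives a half-wave phase shift.
At the lower boundary (n = 1.36 to n = 1.0) the reflected ray undergoes no phase shift.
The two reflections differ by half a wavelength.
With one net inversion, constructive interference in reflection requires 2 n t = (m + ½) λ.
Minimum at m = 0: t = λ / (4 n) = 770 / (4 × 1.36) = 142 nm.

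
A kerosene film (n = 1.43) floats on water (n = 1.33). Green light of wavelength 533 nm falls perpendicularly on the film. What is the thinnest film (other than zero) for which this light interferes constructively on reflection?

93.2 nm

At the upper boundary (n = 1.0 to n = 1.43) the reflected ray undergoes a half-wave phase shift.
Ray reflecting at the bottom interface goes from n = 1.43 toward n = 1.33: no phase shift.
The two reflections differ by half a wavelength.
So the condition for constructive reflection is 2 n t = (m + ½) λ.
Minimum at m = 0: t = λ / (4 n) = 533 / (4 × 1.43) = 93.2 nm.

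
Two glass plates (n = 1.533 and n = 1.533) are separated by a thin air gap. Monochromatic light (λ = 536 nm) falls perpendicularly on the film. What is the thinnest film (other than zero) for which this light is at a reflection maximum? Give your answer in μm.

0.134 μm

Top surface (1.533 → 1.0): reflection off a lower-index medium gives no phase shift.
Bottom surface (1.0 → 1.533): reflection off a higher-index medium gives a half-wave phase shift.
Exactly one π shift → a net half-wave offset.
For bright reflection here: 2 n t = (m + ½) λ.
Minimum at m = 0: t = λ / (4 n) = 536 / (4 × 1.0) = 134 nm.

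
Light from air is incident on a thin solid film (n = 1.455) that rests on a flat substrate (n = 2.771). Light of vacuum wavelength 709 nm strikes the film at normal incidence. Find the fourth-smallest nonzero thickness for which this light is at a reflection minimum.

853 nm

Ray reflecting at the top interface goes from n = 1.0 toward n = 1.455: a half-wave phase shift.
Ray reflecting at the bottom interface goes from n = 1.455 toward n = 2.771: a half-wave phase shift.
The two reflections carry the same phase change, so no net offset.
So the condition for destructive reflection is 2 n t = (m + ½) λ.
The fourth-smallest nonzero thickness corresponds to m = 3: t = (m + ½) λ / (2 n) = 3.50 × 709 / (2 × 1.455) = 853 nm.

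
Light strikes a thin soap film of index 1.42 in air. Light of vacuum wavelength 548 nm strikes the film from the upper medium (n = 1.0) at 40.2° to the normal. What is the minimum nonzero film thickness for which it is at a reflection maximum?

Ray reflecting at the top interface goes from n = 1.0 toward n = 1.42: a half-wave phase shift.
At the lower boundary (n = 1.42 to n = 1.0) the reflected ray undergoes no phase shift.
Net: one phase inversion between the two reflected rays.
For maximum reflection here: 2 n t cos θ_r = (m + ½) λ.
Snell's law: 1.0 sin 40.2° = 1.42 sin θ_r → sin θ_r = 0.455, cos θ_r = 0.891.
Minimum at m = 0: t = λ / (4 n cos θ_r) = 548 / (4 × 1.42 × 0.891) = 108 nm.

108 nm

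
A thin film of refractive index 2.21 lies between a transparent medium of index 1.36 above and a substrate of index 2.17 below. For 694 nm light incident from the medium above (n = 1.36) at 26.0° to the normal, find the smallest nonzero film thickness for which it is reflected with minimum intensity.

At the upper boundary (n = 1.36 to n = 2.21) the reflected ray undergoes a half-wave phase shift.
Bottom surface (2.21 → 2.17): reflection off a lower-index medium gives no phase shift.
Exactly one π shift → a net half-wave offset.
So the condition for destructive reflection is 2 n t cos θ_r = m λ.
Snell's law: 1.36 sin 26.0° = 2.21 sin θ_r → sin θ_r = 0.270, cos θ_r = 0.963.
Minimum nonzero at m = 1: t = λ / (2 n cos θ_r) = 694 / (2 × 2.21 × 0.963) = 163 nm.

163 nm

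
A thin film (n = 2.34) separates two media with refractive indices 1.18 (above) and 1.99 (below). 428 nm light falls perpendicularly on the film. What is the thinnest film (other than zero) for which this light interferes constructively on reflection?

Ray reflecting at the top interface goes from n = 1.18 toward n = 2.34: a half-wave phase shift.
Ray reflecting at the bottom interface goes from n = 2.34 toward n = 1.99: no phase shift.
Net: one phase inversion between the two reflected rays.
With one net inversion, constructive interference in reflection requires 2 n t = (m + ½) λ.
Minimum at m = 0: t = λ / (4 n) = 428 / (4 × 2.34) = 45.7 nm.

45.7 nm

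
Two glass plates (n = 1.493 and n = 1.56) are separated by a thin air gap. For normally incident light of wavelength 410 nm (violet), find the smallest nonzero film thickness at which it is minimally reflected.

Ray reflecting at the top interface goes from n = 1.493 toward n = 1.0: no phase shift.
At the lower boundary (n = 1.0 to n = 1.56) the reflected ray undergoes a half-wave phase shift.
Net: one phase inversion between the two reflected rays.
With one net inversion, destructive interference in reflection requires 2 n t = m λ.
Minimum nonzero at m = 1: t = λ / (2 n) = 410 / (2 × 1.0) = 205 nm.

205 nm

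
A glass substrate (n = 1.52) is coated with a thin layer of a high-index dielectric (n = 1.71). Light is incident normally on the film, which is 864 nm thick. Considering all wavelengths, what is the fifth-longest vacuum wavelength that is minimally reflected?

Top surface (1.0 → 1.71): reflection off a higher-index medium gives a half-wave phase shift.
At the lower boundary (n = 1.71 to n = 1.52) the reflected ray undergoes no phase shift.
Net: one phase inversion between the two reflected rays.
So the condition for destructive reflection is 2 n t = m λ.
λ = 2 n t / m. The fifth-longest wavelength is m = 5: λ = 2 × 1.71 × 864 / 5.00 = 591 nm.

591 nm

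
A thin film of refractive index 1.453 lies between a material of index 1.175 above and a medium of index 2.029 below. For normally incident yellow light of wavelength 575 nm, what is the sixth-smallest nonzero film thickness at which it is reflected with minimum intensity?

1088 nm

Ray reflecting at the top interface goes from n = 1.175 toward n = 1.453: a half-wave phase shift.
Bottom surface (1.453 → 2.029): reflection off a higher-index medium gives a half-wave phase shift.
Zero or two π shifts → no net half-wave offset.
So the condition for destructive reflection is 2 n t = (m + ½) λ.
The sixth-smallest nonzero thickness corresponds to m = 5: t = (m + ½) λ / (2 n) = 5.50 × 575 / (2 × 1.453) = 1088 nm.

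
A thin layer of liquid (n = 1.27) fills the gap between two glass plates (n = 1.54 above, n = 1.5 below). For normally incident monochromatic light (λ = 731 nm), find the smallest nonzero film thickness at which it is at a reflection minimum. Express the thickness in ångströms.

2878 Å

At the upper boundary (n = 1.54 to n = 1.27) the reflected ray undergoes no phase shift.
At the lower boundary (n = 1.27 to n = 1.5) the reflected ray undergoes a half-wave phase shift.
The two reflections differ by half a wavelength.
So the condition for destructive reflection is 2 n t = m λ.
Minimum nonzero at m = 1: t = λ / (2 n) = 731 / (2 × 1.27) = 288 nm.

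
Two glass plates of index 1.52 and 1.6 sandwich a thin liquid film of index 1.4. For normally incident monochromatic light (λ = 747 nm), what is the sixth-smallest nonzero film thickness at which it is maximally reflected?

At the upper boundary (n = 1.52 to n = 1.4) the reflected ray undergoes no phase shift.
Ray reflecting at the bottom interface goes from n = 1.4 toward n = 1.6: a half-wave phase shift.
The two reflections differ by half a wavelength.
With one net inversion, constructive interference in reflection requires 2 n t = (m + ½) λ.
The sixth-smallest nonzero thickness corresponds to m = 5: t = (m + ½) λ / (2 n) = 5.50 × 747 / (2 × 1.4) = 1467 nm.

1467 nm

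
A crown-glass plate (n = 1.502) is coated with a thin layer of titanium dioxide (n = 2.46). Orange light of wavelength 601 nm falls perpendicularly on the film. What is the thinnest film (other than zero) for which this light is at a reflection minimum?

Ray reflecting at the top interface goes from n = 1.0 toward n = 2.46: a half-wave phase shift.
Bottom surface (2.46 → 1.502): reflection off a lower-index medium gives no phase shift.
Net: one phase inversion between the two reflected rays.
So the condition for destructive reflection is 2 n t = m λ.
Minimum nonzero at m = 1: t = λ / (2 n) = 601 / (2 × 2.46) = 122 nm.

122 nm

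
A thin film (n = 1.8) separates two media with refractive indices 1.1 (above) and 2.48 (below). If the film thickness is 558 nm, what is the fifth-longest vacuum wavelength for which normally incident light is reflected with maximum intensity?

402 nm

At the upper boundary (n = 1.1 to n = 1.8) the reflected ray undergoes a half-wave phase shift.
Bottom surface (1.8 → 2.48): reflection off a higher-index medium gives a half-wave phase shift.
Zero or two π shifts → no net half-wave offset.
With no net inversion, constructive interference in reflection requires 2 n t = m λ.
λ = 2 n t / m. The fifth-longest wavelength is m = 5: λ = 2 × 1.8 × 558 / 5.00 = 402 nm.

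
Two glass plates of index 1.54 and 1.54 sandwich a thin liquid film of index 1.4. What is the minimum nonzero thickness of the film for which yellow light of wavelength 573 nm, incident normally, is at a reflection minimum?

At the upper boundary (n = 1.54 to n = 1.4) the reflected ray undergoes no phase shift.
Ray reflecting at the bottom interface goes from n = 1.4 toward n = 1.54: a half-wave phase shift.
Net: one phase inversion between the two reflected rays.
For dark reflection here: 2 n t = m λ.
Minimum nonzero at m = 1: t = λ / (2 n) = 573 / (2 × 1.4) = 205 nm.

205 nm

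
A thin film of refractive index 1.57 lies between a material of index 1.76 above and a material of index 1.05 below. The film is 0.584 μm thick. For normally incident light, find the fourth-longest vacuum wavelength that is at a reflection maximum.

At the upper boundary (n = 1.76 to n = 1.57) the reflected ray undergoes no phase shift.
At the lower boundary (n = 1.57 to n = 1.05) the reflected ray undergoes no phase shift.
The two reflections carry the same phase change, so no net offset.
For maximum reflection here: 2 n t = m λ.
λ = 2 n t / m. The fourth-longest wavelength is m = 4: λ = 2 × 1.57 × 584 / 4.00 = 458 nm.

458 nm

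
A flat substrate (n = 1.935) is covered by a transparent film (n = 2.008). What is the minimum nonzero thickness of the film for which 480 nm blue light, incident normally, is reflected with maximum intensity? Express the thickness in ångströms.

Ray reflecting at the top interface goes from n = 1.0 toward n = 2.008: a half-wave phase shift.
Ray reflecting at the bottom interface goes from n = 2.008 toward n = 1.935: no phase shift.
The two reflections differ by half a wavelength.
For strong reflection here: 2 n t = (m + ½) λ.
Minimum at m = 0: t = λ / (4 n) = 480 / (4 × 2.008) = 59.8 nm.

598 Å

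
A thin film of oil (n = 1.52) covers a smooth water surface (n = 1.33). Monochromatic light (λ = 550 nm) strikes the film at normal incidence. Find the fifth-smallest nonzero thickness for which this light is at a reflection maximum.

814 nm

Ray reflecting at the top interface goes from n = 1.0 toward n = 1.52: a half-wave phase shift.
Ray reflecting at the bottom interface goes from n = 1.52 toward n = 1.33: no phase shift.
Exactly one π shift → a net half-wave offset.
So the condition for constructive reflection is 2 n t = (m + ½) λ.
The fifth-smallest nonzero thickness corresponds to m = 4: t = (m + ½) λ / (2 n) = 4.50 × 550 / (2 × 1.52) = 814 nm.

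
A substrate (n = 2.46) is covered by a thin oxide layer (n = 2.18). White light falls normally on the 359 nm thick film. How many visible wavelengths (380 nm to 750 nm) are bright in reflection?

Top surface (1.0 → 2.18): reflection off a higher-index medium gives a half-wave phase shift.
Bottom surface (2.18 → 2.46): reflection off a higher-index medium gives a half-wave phase shift.
The two reflections carry the same phase change, so no net offset.
So the condition for constructive reflection is 2 n t = m λ.
λ = 2 n t / m = 1565 / m nm.
m=2: 783 nm (IR); m=3: 522 nm (visible); m=4: 391 nm (visible); m=5: 313 nm (UV).

2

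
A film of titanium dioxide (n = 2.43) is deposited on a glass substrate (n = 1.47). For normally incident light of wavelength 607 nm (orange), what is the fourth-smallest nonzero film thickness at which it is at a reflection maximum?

Ray reflecting at the top interface goes from n = 1.0 toward n = 2.43: a half-wave phase shift.
At the lower boundary (n = 2.43 to n = 1.47) the reflected ray undergoes no phase shift.
Exactly one π shift → a net half-wave offset.
For bright reflection here: 2 n t = (m + ½) λ.
The fourth-smallest nonzero thickness corresponds to m = 3: t = (m + ½) λ / (2 n) = 3.50 × 607 / (2 × 2.43) = 437 nm.

437 nm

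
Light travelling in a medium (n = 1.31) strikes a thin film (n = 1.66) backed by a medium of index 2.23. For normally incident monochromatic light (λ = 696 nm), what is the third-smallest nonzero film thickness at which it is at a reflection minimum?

524 nm

Top surface (1.31 → 1.66): reflection off a higher-index medium gives a half-wave phase shift.
Bottom surface (1.66 → 2.23): reflection off a higher-index medium gives a half-wave phase shift.
Zero or two π shifts → no net half-wave offset.
For dark reflection here: 2 n t = (m + ½) λ.
The third-smallest nonzero thickness corresponds to m = 2: t = (m + ½) λ / (2 n) = 2.50 × 696 / (2 × 1.66) = 524 nm.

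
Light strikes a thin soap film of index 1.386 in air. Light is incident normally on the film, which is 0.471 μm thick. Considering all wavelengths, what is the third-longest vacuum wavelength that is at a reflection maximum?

522 nm

Top surface (1.0 → 1.386): reflection off a higher-index medium gives a half-wave phase shift.
Bottom surface (1.386 → 1.0): reflection off a lower-index medium gives no phase shift.
The two reflections differ by half a wavelength.
So the condition for constructive reflection is 2 n t = (m + ½) λ.
λ = 2 n t / (m + ½). The third-longest wavelength is m = 2: λ = 2 × 1.386 × 471 / 2.50 = 522 nm.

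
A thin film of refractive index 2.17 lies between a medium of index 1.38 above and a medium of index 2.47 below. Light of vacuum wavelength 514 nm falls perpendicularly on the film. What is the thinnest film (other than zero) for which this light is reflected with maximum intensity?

118 nm

Top surface (1.38 → 2.17): reflection off a higher-index medium gives a half-wave phase shift.
At the lower boundary (n = 2.17 to n = 2.47) the reflected ray undergoes a half-wave phase shift.
The two reflections carry the same phase change, so no net offset.
For maximum reflection here: 2 n t = m λ.
Minimum nonzero at m = 1: t = λ / (2 n) = 514 / (2 × 2.17) = 118 nm.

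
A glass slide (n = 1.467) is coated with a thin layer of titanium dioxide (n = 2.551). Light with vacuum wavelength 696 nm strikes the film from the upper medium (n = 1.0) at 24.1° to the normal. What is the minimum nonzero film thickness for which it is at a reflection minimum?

Ray reflecting at the top interface goes from n = 1.0 toward n = 2.551: a half-wave phase shift.
At the lower boundary (n = 2.551 to n = 1.467) the reflected ray undergoes no phase shift.
Net: one phase inversion between the two reflected rays.
For dark reflection here: 2 n t cos θ_r = m λ.
Snell's law: 1.0 sin 24.1° = 2.551 sin θ_r → sin θ_r = 0.160, cos θ_r = 0.987.
Minimum nonzero at m = 1: t = λ / (2 n cos θ_r) = 696 / (2 × 2.551 × 0.987) = 138 nm.

138 nm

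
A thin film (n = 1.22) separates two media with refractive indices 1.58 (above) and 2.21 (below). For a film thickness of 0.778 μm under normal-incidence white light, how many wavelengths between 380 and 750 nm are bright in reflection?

Top surface (1.58 → 1.22): reflection off a lower-index medium gives no phase shift.
At the lower boundary (n = 1.22 to n = 2.21) the reflected ray undergoes a half-wave phase shift.
The two reflections differ by half a wavelength.
With one net inversion, constructive interference in reflection requires 2 n t = (m + ½) λ.
λ = 2 n t / (m + ½) = 1898 / (m + ½) nm.
m=2: 759 nm (IR); m=3: 542 nm (visible); m=4: 422 nm (visible); m=5: 345 nm (UV).

2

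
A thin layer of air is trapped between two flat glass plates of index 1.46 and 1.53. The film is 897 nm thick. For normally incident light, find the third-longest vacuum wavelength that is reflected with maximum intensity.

718 nm

Ray reflecting at the top interface goes from n = 1.46 toward n = 1.0: no phase shift.
Bottom surface (1.0 → 1.53): reflection off a higher-index medium gives a half-wave phase shift.
Exactly one π shift → a net half-wave offset.
For strong reflection here: 2 n t = (m + ½) λ.
λ = 2 n t / (m + ½). The third-longest wavelength is m = 2: λ = 2 × 1.0 × 897 / 2.50 = 718 nm.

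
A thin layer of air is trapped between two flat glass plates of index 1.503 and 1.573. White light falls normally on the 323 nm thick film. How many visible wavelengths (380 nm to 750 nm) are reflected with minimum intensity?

Ray reflecting at the top interface goes from n = 1.503 toward n = 1.0: no phase shift.
At the lower boundary (n = 1.0 to n = 1.573) the reflected ray undergoes a half-wave phase shift.
Net: one phase inversion between the two reflected rays.
With one net inversion, destructive interference in reflection requires 2 n t = m λ.
λ = 2 n t / m = 646 / m nm.
m=1: 646 nm (visible); m=2: 323 nm (UV).

1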